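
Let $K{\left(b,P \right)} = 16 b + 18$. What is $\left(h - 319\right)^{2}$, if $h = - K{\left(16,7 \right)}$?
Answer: $351649$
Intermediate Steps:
$K{\left(b,P \right)} = 18 + 16 b$
$h = -274$ ($h = - (18 + 16 \cdot 16) = - (18 + 256) = \left(-1\right) 274 = -274$)
$\left(h - 319\right)^{2} = \left(-274 - 319\right)^{2} = \left(-593\right)^{2} = 351649$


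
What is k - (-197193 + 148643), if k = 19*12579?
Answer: 287551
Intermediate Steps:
k = 239001
k - (-197193 + 148643) = 239001 - (-197193 + 148643) = 239001 - 1*(-48550) = 239001 + 48550 = 287551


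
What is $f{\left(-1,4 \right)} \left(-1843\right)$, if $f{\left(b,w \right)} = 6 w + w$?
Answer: $-51604$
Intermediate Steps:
$f{\left(b,w \right)} = 7 w$
$f{\left(-1,4 \right)} \left(-1843\right) = 7 \cdot 4 \left(-1843\right) = 28 \left(-1843\right) = -51604$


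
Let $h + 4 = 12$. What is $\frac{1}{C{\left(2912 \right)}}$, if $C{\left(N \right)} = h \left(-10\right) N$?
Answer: $- \frac{1}{232960} \approx -4.2926 \cdot 10^{-6}$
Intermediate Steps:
$h = 8$ ($h = -4 + 12 = 8$)
$C{\left(N \right)} = - 80 N$ ($C{\left(N \right)} = 8 \left(-10\right) N = - 80 N$)
$\frac{1}{C{\left(2912 \right)}} = \frac{1}{\left(-80\right) 2912} = \frac{1}{-232960} = - \frac{1}{232960}$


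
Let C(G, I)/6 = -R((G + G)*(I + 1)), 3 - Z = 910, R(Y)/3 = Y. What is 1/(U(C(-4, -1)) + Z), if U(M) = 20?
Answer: -1/887 ≈ -0.0011274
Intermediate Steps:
R(Y) = 3*Y
Z = -907 (Z = 3 - 1*910 = 3 - 910 = -907)
C(G, I) = -36*G*(1 + I) (C(G, I) = 6*(-3*(G + G)*(I + 1)) = 6*(-3*(2*G)*(1 + I)) = 6*(-3*2*G*(1 + I)) = 6*(-6*G*(1 + I)) = -36*G*(1 + I))
1/(U(C(-4, -1)) + Z) = 1/(20 - 907) = 1/(-887) = -1/887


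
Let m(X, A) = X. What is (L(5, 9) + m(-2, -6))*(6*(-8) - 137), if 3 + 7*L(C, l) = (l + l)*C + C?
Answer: -14430/7 ≈ -2061.4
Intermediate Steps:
L(C, l) = -3/7 + C/7 + 2*C*l/7 (L(C, l) = -3/7 + ((l + l)*C + C)/7 = -3/7 + ((2*l)*C + C)/7 = -3/7 + (2*C*l + C)/7 = -3/7 + (C + 2*C*l)/7 = -3/7 + (C/7 + 2*C*l/7) = -3/7 + C/7 + 2*C*l/7)
(L(5, 9) + m(-2, -6))*(6*(-8) - 137) = ((-3/7 + (⅐)*5 + (2/7)*5*9) - 2)*(6*(-8) - 137) = ((-3/7 + 5/7 + 90/7) - 2)*(-48 - 137) = (92/7 - 2)*(-185) = (78/7)*(-185) = -14430/7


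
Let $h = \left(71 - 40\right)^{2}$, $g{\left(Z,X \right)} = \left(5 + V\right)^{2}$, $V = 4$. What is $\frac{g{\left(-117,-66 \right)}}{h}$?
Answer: $\frac{81}{961} \approx 0.084287$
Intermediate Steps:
$g{\left(Z,X \right)} = 81$ ($g{\left(Z,X \right)} = \left(5 + 4\right)^{2} = 9^{2} = 81$)
$h = 961$ ($h = 31^{2} = 961$)
$\frac{g{\left(-117,-66 \right)}}{h} = \frac{81}{961}$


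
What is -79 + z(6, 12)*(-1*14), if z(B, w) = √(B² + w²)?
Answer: -79 - 84*√5 ≈ -266.83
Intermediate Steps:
-79 + z(6, 12)*(-1*14) = -79 + √(6² + 12²)*(-1*14) = -79 + √(36 + 144)*(-14) = -79 + √180*(-14) = -79 + (6*√5)*(-14) = -79 - 84*√5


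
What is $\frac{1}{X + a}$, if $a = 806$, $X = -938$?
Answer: $- \frac{1}{132} \approx -0.0075758$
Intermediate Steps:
$\frac{1}{X + a} = \frac{1}{-938 + 806} = \frac{1}{-132} = - \frac{1}{132}$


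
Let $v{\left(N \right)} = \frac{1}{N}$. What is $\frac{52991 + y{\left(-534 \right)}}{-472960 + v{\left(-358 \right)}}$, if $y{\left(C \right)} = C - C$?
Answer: $- \frac{18970778}{169319681} \approx -0.11204$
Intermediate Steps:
$y{\left(C \right)} = 0$
$\frac{52991 + y{\left(-534 \right)}}{-472960 + v{\left(-358 \right)}} = \frac{52991 + 0}{-472960 + \frac{1}{-358}} = \frac{52991}{-472960 - \frac{1}{358}} = \frac{52991}{- \frac{169319681}{358}} = 52991 \left(- \frac{358}{169319681}\right) = - \frac{18970778}{169319681}$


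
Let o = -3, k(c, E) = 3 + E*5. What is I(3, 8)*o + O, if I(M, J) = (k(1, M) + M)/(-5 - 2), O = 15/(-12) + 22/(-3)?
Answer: 5/12 ≈ 0.41667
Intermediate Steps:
O = -103/12 (O = 15*(-1/12) + 22*(-1/3) = -5/4 - 22/3 = -103/12 ≈ -8.5833)
k(c, E) = 3 + 5*E
I(M, J) = -3/7 - 6*M/7 (I(M, J) = ((3 + 5*M) + M)/(-5 - 2) = (3 + 6*M)/(-7) = (3 + 6*M)*(-1/7) = -3/7 - 6*M/7)
I(3, 8)*o + O = (-3/7 - 6/7*3)*(-3) - 103/12 = (-3/7 - 18/7)*(-3) - 103/12 = -3*(-3) - 103/12 = 9 - 103/12 = 5/12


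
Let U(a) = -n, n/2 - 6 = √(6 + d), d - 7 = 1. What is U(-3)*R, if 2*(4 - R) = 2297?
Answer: 13734 + 2289*√14 ≈ 22299.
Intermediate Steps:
d = 8 (d = 7 + 1 = 8)
R = -2289/2 (R = 4 - ½*2297 = 4 - 2297/2 = -2289/2 ≈ -1144.5)
n = 12 + 2*√14 (n = 12 + 2*√(6 + 8) = 12 + 2*√14 ≈ 19.483)
U(a) = -12 - 2*√14 (U(a) = -(12 + 2*√14) = -12 - 2*√14)
U(-3)*R = (-12 - 2*√14)*(-2289/2) = 13734 + 2289*√14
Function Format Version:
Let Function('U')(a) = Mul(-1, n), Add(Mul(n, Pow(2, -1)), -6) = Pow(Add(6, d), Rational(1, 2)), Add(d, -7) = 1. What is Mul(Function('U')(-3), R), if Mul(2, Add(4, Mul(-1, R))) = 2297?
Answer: Add(13734, Mul(2289, Pow(14, Rational(1, 2)))) ≈ 22299.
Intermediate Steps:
d = 8 (d = Add(7, 1) = 8)
R = Rational(-2289, 2) (R = Add(4, Mul(Rational(-1, 2), 2297)) = Add(4, Rational(-2297, 2)) = Rational(-2289, 2) ≈ -1144.5)
n = Add(12, Mul(2, Pow(14, Rational(1, 2)))) (n = Add(12, Mul(2, Pow(Add(6, 8), Rational(1, 2)))) = Add(12, Mul(2, Pow(14, Rational(1, 2)))) ≈ 19.483)
Function('U')(a) = Add(-12, Mul(-2, Pow(14, Rational(1, 2)))) (Function('U')(a) = Mul(-1, Add(12, Mul(2, Pow(14, Rational(1, 2))))) = Add(-12, Mul(-2, Pow(14, Rational(1, 2)))))
Mul(Function('U')(-3), R) = Mul(Add(-12, Mul(-2, Pow(14, Rational(1, 2)))), Rational(-2289, 2)) = Add(13734, Mul(2289, Pow(14, Rational(1, 2))))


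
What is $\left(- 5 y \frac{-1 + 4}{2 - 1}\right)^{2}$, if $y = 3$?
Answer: $2025$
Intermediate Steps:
$\left(- 5 y \frac{-1 + 4}{2 - 1}\right)^{2} = \left(\left(-5\right) 3 \frac{-1 + 4}{2 - 1}\right)^{2} = \left(- 15 \cdot \frac{3}{1}\right)^{2} = \left(- 15 \cdot 3 \cdot 1\right)^{2} = \left(\left(-15\right) 3\right)^{2} = \left(-45\right)^{2} = 2025$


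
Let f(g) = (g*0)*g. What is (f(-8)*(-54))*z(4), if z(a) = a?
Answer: 0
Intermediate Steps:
f(g) = 0 (f(g) = 0*g = 0)
(f(-8)*(-54))*z(4) = (0*(-54))*4 = 0*4 = 0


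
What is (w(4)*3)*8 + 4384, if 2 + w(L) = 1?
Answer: 4360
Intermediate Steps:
w(L) = -1 (w(L) = -2 + 1 = -1)
(w(4)*3)*8 + 4384 = -1*3*8 + 4384 = -3*8 + 4384 = -24 + 4384 = 4360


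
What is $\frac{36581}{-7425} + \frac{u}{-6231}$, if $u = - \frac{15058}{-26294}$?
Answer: $- \frac{998911089614}{202749418575} \approx -4.9268$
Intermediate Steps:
$u = \frac{7529}{13147}$ ($u = \left(-15058\right) \left(- \frac{1}{26294}\right) = \frac{7529}{13147} \approx 0.57268$)
$\frac{36581}{-7425} + \frac{u}{-6231} = \frac{36581}{-7425} + \frac{7529}{13147 \left(-6231\right)} = 36581 \left(- \frac{1}{7425}\right) + \frac{7529}{13147} \left(- \frac{1}{6231}\right) = - \frac{36581}{7425} - \frac{7529}{81918957} = - \frac{998911089614}{202749418575}$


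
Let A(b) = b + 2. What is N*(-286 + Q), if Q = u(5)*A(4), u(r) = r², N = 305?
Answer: -41480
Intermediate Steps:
A(b) = 2 + b
Q = 150 (Q = 5²*(2 + 4) = 25*6 = 150)
N*(-286 + Q) = 305*(-286 + 150) = 305*(-136) = -41480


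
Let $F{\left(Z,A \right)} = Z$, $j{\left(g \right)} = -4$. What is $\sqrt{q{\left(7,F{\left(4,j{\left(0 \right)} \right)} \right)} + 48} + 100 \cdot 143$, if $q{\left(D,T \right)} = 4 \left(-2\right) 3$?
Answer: $14300 + 2 \sqrt{6} \approx 14305.0$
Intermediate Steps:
$q{\left(D,T \right)} = -24$ ($q{\left(D,T \right)} = \left(-8\right) 3 = -24$)
$\sqrt{q{\left(7,F{\left(4,j{\left(0 \right)} \right)} \right)} + 48} + 100 \cdot 143 = \sqrt{-24 + 48} + 100 \cdot 143 = \sqrt{24} + 14300 = 2 \sqrt{6} + 14300 = 14300 + 2 \sqrt{6}$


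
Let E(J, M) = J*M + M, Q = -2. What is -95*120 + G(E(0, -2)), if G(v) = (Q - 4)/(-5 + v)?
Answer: -79794/7 ≈ -11399.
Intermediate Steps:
E(J, M) = M + J*M
G(v) = -6/(-5 + v) (G(v) = (-2 - 4)/(-5 + v) = -6/(-5 + v))
-95*120 + G(E(0, -2)) = -95*120 - 6/(-5 - 2*(1 + 0)) = -11400 - 6/(-5 - 2*1) = -11400 - 6/(-5 - 2) = -11400 - 6/(-7) = -11400 - 6*(-⅐) = -11400 + 6/7 = -79794/7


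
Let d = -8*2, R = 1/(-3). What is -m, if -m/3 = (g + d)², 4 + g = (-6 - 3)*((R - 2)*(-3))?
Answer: 20667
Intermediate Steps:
R = -⅓ ≈ -0.33333
d = -16
g = -67 (g = -4 + (-6 - 3)*((-⅓ - 2)*(-3)) = -4 - (-21)*(-3) = -4 - 9*7 = -4 - 63 = -67)
m = -20667 (m = -3*(-67 - 16)² = -3*(-83)² = -3*6889 = -20667)
-m = -1*(-20667) = 20667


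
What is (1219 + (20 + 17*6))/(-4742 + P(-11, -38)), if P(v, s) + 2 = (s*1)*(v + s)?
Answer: -1341/2882 ≈ -0.46530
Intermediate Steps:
P(v, s) = -2 + s*(s + v) (P(v, s) = -2 + (s*1)*(v + s) = -2 + s*(s + v))
(1219 + (20 + 17*6))/(-4742 + P(-11, -38)) = (1219 + (20 + 17*6))/(-4742 + (-2 + (-38)² - 38*(-11))) = (1219 + (20 + 102))/(-4742 + (-2 + 1444 + 418)) = (1219 + 122)/(-4742 + 1860) = 1341/(-2882) = 1341*(-1/2882) = -1341/2882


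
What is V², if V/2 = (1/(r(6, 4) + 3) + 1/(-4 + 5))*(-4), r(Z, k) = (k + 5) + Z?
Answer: 5776/81 ≈ 71.309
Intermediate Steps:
r(Z, k) = 5 + Z + k (r(Z, k) = (5 + k) + Z = 5 + Z + k)
V = -76/9 (V = 2*((1/((5 + 6 + 4) + 3) + 1/(-4 + 5))*(-4)) = 2*((1/(15 + 3) + 1/1)*(-4)) = 2*((1/18 + 1)*(-4)) = 2*((19/18)*(-4)) = 2*(-38/9) = -76/9 ≈ -8.4444)
V² = (-76/9)² = 5776/81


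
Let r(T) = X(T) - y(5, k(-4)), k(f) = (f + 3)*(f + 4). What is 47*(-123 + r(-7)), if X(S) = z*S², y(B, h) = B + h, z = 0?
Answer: -6016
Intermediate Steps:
k(f) = (3 + f)*(4 + f)
X(S) = 0 (X(S) = 0*S² = 0)
r(T) = -5 (r(T) = 0 - (5 + (12 + (-4)² + 7*(-4))) = 0 - (5 + (12 + 16 - 28)) = 0 - (5 + 0) = 0 - 1*5 = 0 - 5 = -5)
47*(-123 + r(-7)) = 47*(-123 - 5) = 47*(-128) = -6016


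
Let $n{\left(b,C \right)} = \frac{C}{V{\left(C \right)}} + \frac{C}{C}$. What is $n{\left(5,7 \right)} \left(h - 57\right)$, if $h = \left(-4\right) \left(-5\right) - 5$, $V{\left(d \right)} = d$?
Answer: $-84$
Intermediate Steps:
$h = 15$ ($h = 20 - 5 = 15$)
$n{\left(b,C \right)} = 2$ ($n{\left(b,C \right)} = \frac{C}{C} + \frac{C}{C} = 1 + 1 = 2$)
$n{\left(5,7 \right)} \left(h - 57\right) = 2 \left(15 - 57\right) = 2 \left(-42\right) = -84$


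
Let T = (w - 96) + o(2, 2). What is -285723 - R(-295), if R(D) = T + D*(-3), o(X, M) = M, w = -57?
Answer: -286457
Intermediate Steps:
T = -151 (T = (-57 - 96) + 2 = -153 + 2 = -151)
R(D) = -151 - 3*D (R(D) = -151 + D*(-3) = -151 - 3*D)
-285723 - R(-295) = -285723 - (-151 - 3*(-295)) = -285723 - (-151 + 885) = -285723 - 1*734 = -285723 - 734 = -286457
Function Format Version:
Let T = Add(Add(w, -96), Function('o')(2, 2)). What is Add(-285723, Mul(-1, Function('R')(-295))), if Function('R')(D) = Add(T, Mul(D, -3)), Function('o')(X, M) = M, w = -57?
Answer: -286457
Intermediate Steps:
T = -151 (T = Add(Add(-57, -96), 2) = Add(-153, 2) = -151)
Function('R')(D) = Add(-151, Mul(-3, D)) (Function('R')(D) = Add(-151, Mul(D, -3)) = Add(-151, Mul(-3, D)))
Add(-285723, Mul(-1, Function('R')(-295))) = Add(-285723, Mul(-1, Add(-151, Mul(-3, -295)))) = Add(-285723, Mul(-1, Add(-151, 885))) = Add(-285723, Mul(-1, 734)) = Add(-285723, -734) = -286457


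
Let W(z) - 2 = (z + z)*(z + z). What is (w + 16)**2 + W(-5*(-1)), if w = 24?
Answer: 1702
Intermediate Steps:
W(z) = 2 + 4*z**2 (W(z) = 2 + (z + z)*(z + z) = 2 + (2*z)*(2*z) = 2 + 4*z**2)
(w + 16)**2 + W(-5*(-1)) = (24 + 16)**2 + (2 + 4*(-5*(-1))**2) = 40**2 + (2 + 4*5**2) = 1600 + (2 + 4*25) = 1600 + (2 + 100) = 1600 + 102 = 1702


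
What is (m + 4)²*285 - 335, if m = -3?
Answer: -50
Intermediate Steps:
(m + 4)²*285 - 335 = (-3 + 4)²*285 - 335 = 1²*285 - 335 = 1*285 - 335 = 285 - 335 = -50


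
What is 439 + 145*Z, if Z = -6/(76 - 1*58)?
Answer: 1172/3 ≈ 390.67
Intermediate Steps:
Z = -⅓ (Z = -6/(76 - 58) = -6/18 = -6*1/18 = -⅓ ≈ -0.33333)
439 + 145*Z = 439 + 145*(-⅓) = 439 - 145/3 = 1172/3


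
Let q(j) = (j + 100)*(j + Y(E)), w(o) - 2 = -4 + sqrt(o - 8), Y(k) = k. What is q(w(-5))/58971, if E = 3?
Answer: 85/58971 + 3*I*sqrt(13)/1787 ≈ 0.0014414 + 0.006053*I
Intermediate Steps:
w(o) = -2 + sqrt(-8 + o) (w(o) = 2 + (-4 + sqrt(o - 8)) = 2 + (-4 + sqrt(-8 + o)) = -2 + sqrt(-8 + o))
q(j) = (3 + j)*(100 + j) (q(j) = (j + 100)*(j + 3) = (100 + j)*(3 + j) = (3 + j)*(100 + j))
q(w(-5))/58971 = (300 + (-2 + sqrt(-8 - 5))**2 + 103*(-2 + sqrt(-8 - 5)))/58971 = (300 + (-2 + sqrt(-13))**2 + 103*(-2 + sqrt(-13)))*(1/58971) = (300 + (-2 + I*sqrt(13))**2 + 103*(-2 + I*sqrt(13)))*(1/58971) = (300 + (-2 + I*sqrt(13))**2 + (-206 + 103*I*sqrt(13)))*(1/58971) = (94 + (-2 + I*sqrt(13))**2 + 103*I*sqrt(13))*(1/58971) = 94/58971 + (-2 + I*sqrt(13))**2/58971 + 103*I*sqrt(13)/58971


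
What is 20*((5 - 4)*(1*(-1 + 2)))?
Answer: 20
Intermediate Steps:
20*((5 - 4)*(1*(-1 + 2))) = 20*(1*(1*1)) = 20*(1*1) = 20*1 = 20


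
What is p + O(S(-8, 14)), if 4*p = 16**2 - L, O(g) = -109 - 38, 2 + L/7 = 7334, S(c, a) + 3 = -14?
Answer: -12914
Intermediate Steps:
S(c, a) = -17 (S(c, a) = -3 - 14 = -17)
L = 51324 (L = -14 + 7*7334 = -14 + 51338 = 51324)
O(g) = -147
p = -12767 (p = (16**2 - 1*51324)/4 = (256 - 51324)/4 = (1/4)*(-51068) = -12767)
p + O(S(-8, 14)) = -12767 - 147 = -12914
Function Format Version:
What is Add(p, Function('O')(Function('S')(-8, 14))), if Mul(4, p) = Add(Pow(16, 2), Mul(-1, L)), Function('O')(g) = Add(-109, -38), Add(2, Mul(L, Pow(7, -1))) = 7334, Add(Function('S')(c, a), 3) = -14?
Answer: -12914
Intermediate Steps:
Function('S')(c, a) = -17 (Function('S')(c, a) = Add(-3, -14) = -17)
L = 51324 (L = Add(-14, Mul(7, 7334)) = Add(-14, 51338) = 51324)
Function('O')(g) = -147
p = -12767 (p = Mul(Rational(1, 4), Add(Pow(16, 2), Mul(-1, 51324))) = Mul(Rational(1, 4), Add(256, -51324)) = Mul(Rational(1, 4), -51068) = -12767)
Add(p, Function('O')(Function('S')(-8, 14))) = Add(-12767, -147) = -12914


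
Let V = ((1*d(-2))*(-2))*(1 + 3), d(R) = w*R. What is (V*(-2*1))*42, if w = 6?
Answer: -8064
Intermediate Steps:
d(R) = 6*R
V = 96 (V = ((1*(6*(-2)))*(-2))*(1 + 3) = ((1*(-12))*(-2))*4 = -12*(-2)*4 = 24*4 = 96)
(V*(-2*1))*42 = (96*(-2*1))*42 = (96*(-2))*42 = -192*42 = -8064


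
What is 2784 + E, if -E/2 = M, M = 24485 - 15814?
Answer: -14558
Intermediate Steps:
M = 8671
E = -17342 (E = -2*8671 = -17342)
2784 + E = 2784 - 17342 = -14558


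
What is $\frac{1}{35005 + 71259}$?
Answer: $\frac{1}{106264} \approx 9.4105 \cdot 10^{-6}$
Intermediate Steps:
$\frac{1}{35005 + 71259} = \frac{1}{106264}$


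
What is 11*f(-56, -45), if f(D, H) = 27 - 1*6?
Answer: 231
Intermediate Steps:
f(D, H) = 21 (f(D, H) = 27 - 6 = 21)
11*f(-56, -45) = 11*21 = 231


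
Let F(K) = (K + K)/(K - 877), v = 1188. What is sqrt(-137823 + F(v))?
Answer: I*sqrt(13329639447)/311 ≈ 371.23*I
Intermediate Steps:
F(K) = 2*K/(-877 + K) (F(K) = (2*K)/(-877 + K) = 2*K/(-877 + K))
sqrt(-137823 + F(v)) = sqrt(-137823 + 2*1188/(-877 + 1188)) = sqrt(-137823 + 2*1188/311) = sqrt(-137823 + 2*1188*(1/311)) = sqrt(-137823 + 2376/311) = sqrt(-42860577/311) = I*sqrt(13329639447)/311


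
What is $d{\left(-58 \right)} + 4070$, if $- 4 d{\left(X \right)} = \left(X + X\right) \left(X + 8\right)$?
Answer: $2620$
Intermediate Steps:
$d{\left(X \right)} = - \frac{X \left(8 + X\right)}{2}$ ($d{\left(X \right)} = - \frac{\left(X + X\right) \left(X + 8\right)}{4} = - \frac{2 X \left(8 + X\right)}{4} = - \frac{X \left(8 + X\right)}{2}$)
$d{\left(-58 \right)} + 4070 = \left(- \frac{1}{2}\right) \left(-58\right) \left(8 - 58\right) + 4070 = \left(- \frac{1}{2}\right) \left(-58\right) \left(-50\right) + 4070 = -1450 + 4070 = 2620$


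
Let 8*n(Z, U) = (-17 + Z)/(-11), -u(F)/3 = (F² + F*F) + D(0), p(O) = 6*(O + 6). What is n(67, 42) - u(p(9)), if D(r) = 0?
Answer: 2138375/44 ≈ 48599.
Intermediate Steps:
p(O) = 36 + 6*O (p(O) = 6*(6 + O) = 36 + 6*O)
u(F) = -6*F² (u(F) = -3*((F² + F*F) + 0) = -3*((F² + F²) + 0) = -3*(2*F² + 0) = -6*F²)
n(Z, U) = 17/88 - Z/88 (n(Z, U) = ((-17 + Z)/(-11))/8 = ((-17 + Z)*(-1/11))/8 = (17/11 - Z/11)/8 = 17/88 - Z/88)
n(67, 42) - u(p(9)) = (17/88 - 1/88*67) - (-6)*(36 + 6*9)² = (17/88 - 67/88) - (-6)*(36 + 54)² = -25/44 - (-6)*90² = -25/44 - (-6)*8100 = -25/44 - 1*(-48600) = -25/44 + 48600 = 2138375/44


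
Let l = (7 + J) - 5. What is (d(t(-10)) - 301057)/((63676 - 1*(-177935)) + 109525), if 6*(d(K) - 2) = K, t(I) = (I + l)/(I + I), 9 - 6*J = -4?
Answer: -43351913/50563584 ≈ -0.85737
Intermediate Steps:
J = 13/6 (J = 3/2 - 1/6*(-4) = 3/2 + 2/3 = 13/6 ≈ 2.1667)
l = 25/6 (l = (7 + 13/6) - 5 = 55/6 - 5 = 25/6 ≈ 4.1667)
t(I) = (25/6 + I)/(2*I) (t(I) = (I + 25/6)/(I + I) = (25/6 + I)/((2*I)) = (25/6 + I)*(1/(2*I)) = (25/6 + I)/(2*I))
d(K) = 2 + K/6
(d(t(-10)) - 301057)/((63676 - 1*(-177935)) + 109525) = ((2 + ((1/12)*(25 + 6*(-10))/(-10))/6) - 301057)/((63676 - 1*(-177935)) + 109525) = ((2 + ((1/12)*(-1/10)*(25 - 60))/6) - 301057)/((63676 + 177935) + 109525) = ((2 + ((1/12)*(-1/10)*(-35))/6) - 301057)/(241611 + 109525) = ((2 + (1/6)*(7/24)) - 301057)/351136 = ((2 + 7/144) - 301057)*(1/351136) = (295/144 - 301057)*(1/351136) = -43351913/144*1/351136 = -43351913/50563584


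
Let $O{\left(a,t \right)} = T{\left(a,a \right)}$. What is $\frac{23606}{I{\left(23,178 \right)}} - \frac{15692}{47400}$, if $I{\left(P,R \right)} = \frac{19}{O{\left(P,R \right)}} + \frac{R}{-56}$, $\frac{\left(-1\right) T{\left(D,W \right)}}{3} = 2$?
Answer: $- \frac{23499503359}{6316050} \approx -3720.6$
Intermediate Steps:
$T{\left(D,W \right)} = -6$ ($T{\left(D,W \right)} = \left(-3\right) 2 = -6$)
$O{\left(a,t \right)} = -6$
$I{\left(P,R \right)} = - \frac{19}{6} - \frac{R}{56}$ ($I{\left(P,R \right)} = \frac{19}{-6} + \frac{R}{-56} = 19 \left(- \frac{1}{6}\right) + R \left(- \frac{1}{56}\right) = - \frac{19}{6} - \frac{R}{56}$)
$\frac{23606}{I{\left(23,178 \right)}} - \frac{15692}{47400} = \frac{23606}{- \frac{19}{6} - \frac{89}{28}} - \frac{15692}{47400} = \frac{23606}{- \frac{19}{6} - \frac{89}{28}} - \frac{3923}{11850} = \frac{23606}{- \frac{533}{84}} - \frac{3923}{11850} = 23606 \left(- \frac{84}{533}\right) - \frac{3923}{11850} = - \frac{1982904}{533} - \frac{3923}{11850} = - \frac{23499503359}{6316050}$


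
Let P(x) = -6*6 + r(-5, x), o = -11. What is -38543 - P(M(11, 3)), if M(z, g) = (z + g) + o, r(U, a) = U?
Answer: -38502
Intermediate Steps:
M(z, g) = -11 + g + z (M(z, g) = (z + g) - 11 = (g + z) - 11 = -11 + g + z)
P(x) = -41 (P(x) = -6*6 - 5 = -36 - 5 = -41)
-38543 - P(M(11, 3)) = -38543 - 1*(-41) = -38543 + 41 = -38502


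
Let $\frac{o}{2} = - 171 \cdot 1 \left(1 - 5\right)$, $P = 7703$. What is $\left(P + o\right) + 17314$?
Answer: $26385$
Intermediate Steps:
$o = 1368$ ($o = 2 \left(- 171 \cdot 1 \left(1 - 5\right)\right) = 2 \left(- 171 \cdot 1 \left(-4\right)\right) = 2 \left(\left(-171\right) \left(-4\right)\right) = 2 \cdot 684 = 1368$)
$\left(P + o\right) + 17314 = \left(7703 + 1368\right) + 17314 = 9071 + 17314 = 26385$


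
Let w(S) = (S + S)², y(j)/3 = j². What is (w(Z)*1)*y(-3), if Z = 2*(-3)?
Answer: 3888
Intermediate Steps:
Z = -6
y(j) = 3*j²
w(S) = 4*S² (w(S) = (2*S)² = 4*S²)
(w(Z)*1)*y(-3) = ((4*(-6)²)*1)*(3*(-3)²) = ((4*36)*1)*(3*9) = (144*1)*27 = 144*27 = 3888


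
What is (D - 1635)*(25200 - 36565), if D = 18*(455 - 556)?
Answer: 39243345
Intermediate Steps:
D = -1818 (D = 18*(-101) = -1818)
(D - 1635)*(25200 - 36565) = (-1818 - 1635)*(25200 - 36565) = -3453*(-11365) = 39243345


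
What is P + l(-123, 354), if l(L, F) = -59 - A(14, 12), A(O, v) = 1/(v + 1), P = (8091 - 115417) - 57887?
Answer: -2148537/13 ≈ -1.6527e+5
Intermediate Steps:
P = -165213 (P = -107326 - 57887 = -165213)
A(O, v) = 1/(1 + v)
l(L, F) = -768/13 (l(L, F) = -59 - 1/(1 + 12) = -59 - 1/13 = -768/13)
P + l(-123, 354) = -165213 - 768/13 = -2148537/13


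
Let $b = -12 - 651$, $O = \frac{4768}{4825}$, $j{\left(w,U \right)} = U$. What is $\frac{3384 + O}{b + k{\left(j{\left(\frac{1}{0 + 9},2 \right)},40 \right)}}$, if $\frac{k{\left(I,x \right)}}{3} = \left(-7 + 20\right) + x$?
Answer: $- \frac{291653}{43425} \approx -6.7162$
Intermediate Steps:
$O = \frac{4768}{4825}$ ($O = 4768 \cdot \frac{1}{4825} = \frac{4768}{4825} \approx 0.98819$)
$k{\left(I,x \right)} = 39 + 3 x$ ($k{\left(I,x \right)} = 3 \left(\left(-7 + 20\right) + x\right) = 3 \left(13 + x\right) = 39 + 3 x$)
$b = -663$ ($b = -12 - 651 = -663$)
$\frac{3384 + O}{b + k{\left(j{\left(\frac{1}{0 + 9},2 \right)},40 \right)}} = \frac{3384 + \frac{4768}{4825}}{-663 + \left(39 + 3 \cdot 40\right)} = \frac{16332568}{4825 \left(-663 + \left(39 + 120\right)\right)} = \frac{16332568}{4825 \left(-663 + 159\right)} = \frac{16332568}{4825 \left(-504\right)} = \frac{16332568}{4825} \left(- \frac{1}{504}\right) = - \frac{291653}{43425}$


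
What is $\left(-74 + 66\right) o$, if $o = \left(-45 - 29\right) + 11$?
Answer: $504$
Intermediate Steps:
$o = -63$ ($o = -74 + 11 = -63$)
$\left(-74 + 66\right) o = \left(-74 + 66\right) \left(-63\right) = \left(-8\right) \left(-63\right) = 504$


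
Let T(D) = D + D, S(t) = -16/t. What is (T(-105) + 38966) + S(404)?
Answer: 3914352/101 ≈ 38756.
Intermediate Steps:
T(D) = 2*D
(T(-105) + 38966) + S(404) = (2*(-105) + 38966) - 16/404 = (-210 + 38966) - 16*1/404 = 38756 - 4/101 = 3914352/101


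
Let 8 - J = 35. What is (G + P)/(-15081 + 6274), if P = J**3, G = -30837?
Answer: 50520/8807 ≈ 5.7363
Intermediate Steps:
J = -27 (J = 8 - 1*35 = 8 - 35 = -27)
P = -19683 (P = (-27)**3 = -19683)
(G + P)/(-15081 + 6274) = (-30837 - 19683)/(-15081 + 6274) = -50520/(-8807) = -50520*(-1/8807) = 50520/8807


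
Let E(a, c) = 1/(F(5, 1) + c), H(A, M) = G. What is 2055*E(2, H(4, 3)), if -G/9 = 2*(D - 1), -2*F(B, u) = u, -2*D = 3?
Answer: 4110/89 ≈ 46.180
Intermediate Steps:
D = -3/2 (D = -½*3 = -3/2 ≈ -1.5000)
F(B, u) = -u/2
G = 45 (G = -18*(-3/2 - 1) = -18*(-5)/2 = -9*(-5) = 45)
H(A, M) = 45
E(a, c) = 1/(-½ + c) (E(a, c) = 1/(-½*1 + c) = 1/(-½ + c))
2055*E(2, H(4, 3)) = 2055*(2/(-1 + 2*45)) = 2055*(2/(-1 + 90)) = 2055*(2/89) = 4110/89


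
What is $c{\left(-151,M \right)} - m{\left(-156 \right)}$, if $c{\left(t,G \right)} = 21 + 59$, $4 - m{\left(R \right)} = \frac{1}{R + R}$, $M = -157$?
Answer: $\frac{23711}{312} \approx 75.997$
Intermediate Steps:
$m{\left(R \right)} = 4 - \frac{1}{2 R}$ ($m{\left(R \right)} = 4 - \frac{1}{R + R} = 4 - \frac{1}{2 R}$)
$c{\left(t,G \right)} = 80$
$c{\left(-151,M \right)} - m{\left(-156 \right)} = 80 - \left(4 - \frac{1}{2 \left(-156\right)}\right) = 80 - \left(4 - - \frac{1}{312}\right) = 80 - \left(4 + \frac{1}{312}\right) = 80 - \frac{1249}{312} = \frac{23711}{312}$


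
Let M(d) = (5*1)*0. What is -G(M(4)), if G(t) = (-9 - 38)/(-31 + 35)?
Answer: 47/4 ≈ 11.750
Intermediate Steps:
M(d) = 0 (M(d) = 5*0 = 0)
G(t) = -47/4
-G(M(4)) = -1*(-47/4) = 47/4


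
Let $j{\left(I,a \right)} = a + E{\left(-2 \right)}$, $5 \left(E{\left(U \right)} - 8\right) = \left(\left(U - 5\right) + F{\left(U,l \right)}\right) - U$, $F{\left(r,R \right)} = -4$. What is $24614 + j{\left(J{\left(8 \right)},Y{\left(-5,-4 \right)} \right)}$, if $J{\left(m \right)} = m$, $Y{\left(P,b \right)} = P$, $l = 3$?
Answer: $\frac{123076}{5} \approx 24615.0$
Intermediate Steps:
$E{\left(U \right)} = \frac{31}{5}$ ($E{\left(U \right)} = 8 + \frac{\left(\left(U - 5\right) - 4\right) - U}{5} = 8 + \frac{\left(\left(-5 + U\right) - 4\right) - U}{5} = 8 + \frac{\left(-9 + U\right) - U}{5} = 8 + \frac{1}{5} \left(-9\right) = 8 - \frac{9}{5} = \frac{31}{5}$)
$j{\left(I,a \right)} = \frac{31}{5} + a$ ($j{\left(I,a \right)} = a + \frac{31}{5} = \frac{31}{5} + a$)
$24614 + j{\left(J{\left(8 \right)},Y{\left(-5,-4 \right)} \right)} = 24614 + \left(\frac{31}{5} - 5\right) = 24614 + \frac{6}{5} = \frac{123076}{5}$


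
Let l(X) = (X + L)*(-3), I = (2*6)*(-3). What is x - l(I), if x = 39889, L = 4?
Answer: 39793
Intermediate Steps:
I = -36 (I = 12*(-3) = -36)
l(X) = -12 - 3*X (l(X) = (X + 4)*(-3) = (4 + X)*(-3) = -12 - 3*X)
x - l(I) = 39889 - (-12 - 3*(-36)) = 39889 - (-12 + 108) = 39889 - 1*96 = 39889 - 96 = 39793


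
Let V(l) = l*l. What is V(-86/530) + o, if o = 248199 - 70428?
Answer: 12483970324/70225 ≈ 1.7777e+5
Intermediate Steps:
V(l) = l**2
o = 177771
V(-86/530) + o = (-86/530)**2 + 177771 = (-86*1/530)**2 + 177771 = (-43/265)**2 + 177771 = 1849/70225 + 177771 = 12483970324/70225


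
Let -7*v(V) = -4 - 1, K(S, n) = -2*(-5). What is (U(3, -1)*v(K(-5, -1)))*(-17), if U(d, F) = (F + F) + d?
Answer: -85/7 ≈ -12.143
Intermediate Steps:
U(d, F) = d + 2*F (U(d, F) = 2*F + d = d + 2*F)
K(S, n) = 10
v(V) = 5/7 (v(V) = -(-4 - 1)/7 = -⅐*(-5) = 5/7)
(U(3, -1)*v(K(-5, -1)))*(-17) = ((3 + 2*(-1))*(5/7))*(-17) = ((3 - 2)*(5/7))*(-17) = (1*(5/7))*(-17) = (5/7)*(-17) = -85/7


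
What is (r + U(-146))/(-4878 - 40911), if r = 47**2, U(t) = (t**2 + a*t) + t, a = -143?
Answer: -44257/45789 ≈ -0.96654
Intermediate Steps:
U(t) = t**2 - 142*t (U(t) = (t**2 - 143*t) + t = t**2 - 142*t)
r = 2209
(r + U(-146))/(-4878 - 40911) = (2209 - 146*(-142 - 146))/(-4878 - 40911) = (2209 - 146*(-288))/(-45789) = (2209 + 42048)*(-1/45789) = 44257*(-1/45789) = -44257/45789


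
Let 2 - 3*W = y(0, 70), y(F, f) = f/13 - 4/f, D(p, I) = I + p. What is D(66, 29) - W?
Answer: 131189/1365 ≈ 96.109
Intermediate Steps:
y(F, f) = -4/f + f/13 (y(F, f) = f*(1/13) - 4/f = f/13 - 4/f = -4/f + f/13)
W = -1514/1365 (W = 2/3 - (-4/70 + (1/13)*70)/3 = 2/3 - (-4*1/70 + 70/13)/3 = 2/3 - (-2/35 + 70/13)/3 = 2/3 - 1/3*2424/455 = 2/3 - 808/455 = -1514/1365 ≈ -1.1092)
D(66, 29) - W = (29 + 66) - 1*(-1514/1365) = 95 + 1514/1365 = 131189/1365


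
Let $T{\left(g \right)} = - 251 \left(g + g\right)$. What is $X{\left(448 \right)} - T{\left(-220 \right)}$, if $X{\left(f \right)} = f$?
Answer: $-109992$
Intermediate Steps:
$T{\left(g \right)} = - 502 g$ ($T{\left(g \right)} = - 251 \cdot 2 g = - 502 g$)
$X{\left(448 \right)} - T{\left(-220 \right)} = 448 - \left(-502\right) \left(-220\right) = 448 - 110440 = -109992$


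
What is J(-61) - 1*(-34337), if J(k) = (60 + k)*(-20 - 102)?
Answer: 34459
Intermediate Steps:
J(k) = -7320 - 122*k (J(k) = (60 + k)*(-122) = -7320 - 122*k)
J(-61) - 1*(-34337) = (-7320 - 122*(-61)) - 1*(-34337) = (-7320 + 7442) + 34337 = 122 + 34337 = 34459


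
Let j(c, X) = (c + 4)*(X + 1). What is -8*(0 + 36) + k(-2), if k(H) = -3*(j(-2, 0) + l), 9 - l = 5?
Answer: -306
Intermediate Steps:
l = 4 (l = 9 - 1*5 = 9 - 5 = 4)
j(c, X) = (1 + X)*(4 + c) (j(c, X) = (4 + c)*(1 + X) = (1 + X)*(4 + c))
k(H) = -18 (k(H) = -3*((4 - 2 + 4*0 + 0*(-2)) + 4) = -3*((4 - 2 + 0 + 0) + 4) = -3*(2 + 4) = -3*6 = -18)
-8*(0 + 36) + k(-2) = -8*(0 + 36) - 18 = -8*36 - 18 = -288 - 18 = -306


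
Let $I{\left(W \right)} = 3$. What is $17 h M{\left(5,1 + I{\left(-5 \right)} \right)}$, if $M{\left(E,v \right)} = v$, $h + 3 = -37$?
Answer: $-2720$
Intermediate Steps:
$h = -40$ ($h = -3 - 37 = -40$)
$17 h M{\left(5,1 + I{\left(-5 \right)} \right)} = 17 \left(-40\right) \left(1 + 3\right) = \left(-680\right) 4 = -2720$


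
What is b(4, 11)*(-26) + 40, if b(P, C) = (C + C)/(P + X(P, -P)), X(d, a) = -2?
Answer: -246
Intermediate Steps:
b(P, C) = 2*C/(-2 + P) (b(P, C) = (C + C)/(P - 2) = (2*C)/(-2 + P) = 2*C/(-2 + P))
b(4, 11)*(-26) + 40 = (2*11/(-2 + 4))*(-26) + 40 = (2*11/2)*(-26) + 40 = (2*11*(½))*(-26) + 40 = 11*(-26) + 40 = -286 + 40 = -246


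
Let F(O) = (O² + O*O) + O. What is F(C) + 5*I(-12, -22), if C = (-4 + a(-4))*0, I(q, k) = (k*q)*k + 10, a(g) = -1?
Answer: -28990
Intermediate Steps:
I(q, k) = 10 + q*k² (I(q, k) = q*k² + 10 = 10 + q*k²)
C = 0 (C = (-4 - 1)*0 = -5*0 = 0)
F(O) = O + 2*O² (F(O) = (O² + O²) + O = 2*O² + O = O + 2*O²)
F(C) + 5*I(-12, -22) = 0*(1 + 2*0) + 5*(10 - 12*(-22)²) = 0*(1 + 0) + 5*(10 - 12*484) = 0*1 + 5*(10 - 5808) = 0 + 5*(-5798) = 0 - 28990 = -28990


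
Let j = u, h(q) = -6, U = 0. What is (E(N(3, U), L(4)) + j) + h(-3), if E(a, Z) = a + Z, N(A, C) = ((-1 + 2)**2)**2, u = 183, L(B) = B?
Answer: 182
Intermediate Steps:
j = 183
N(A, C) = 1 (N(A, C) = (1**2)**2 = 1**2 = 1)
E(a, Z) = Z + a
(E(N(3, U), L(4)) + j) + h(-3) = ((4 + 1) + 183) - 6 = (5 + 183) - 6 = 188 - 6 = 182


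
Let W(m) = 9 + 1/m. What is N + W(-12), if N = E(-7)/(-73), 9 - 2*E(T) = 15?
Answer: 7847/876 ≈ 8.9578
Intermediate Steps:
E(T) = -3 (E(T) = 9/2 - 1/2*15 = 9/2 - 15/2 = -3)
N = 3/73 (N = -3/(-73) = -3*(-1/73) = 3/73 ≈ 0.041096)
N + W(-12) = 3/73 + (9 + 1/(-12)) = 3/73 + (9 - 1/12) = 3/73 + 107/12 = 7847/876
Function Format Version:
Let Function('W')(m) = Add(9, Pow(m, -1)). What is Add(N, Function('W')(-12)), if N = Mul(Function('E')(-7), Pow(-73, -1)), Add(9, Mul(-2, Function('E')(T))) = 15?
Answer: Rational(7847, 876) ≈ 8.9578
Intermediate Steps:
Function('E')(T) = -3 (Function('E')(T) = Add(Rational(9, 2), Mul(Rational(-1, 2), 15)) = Add(Rational(9, 2), Rational(-15, 2)) = -3)
N = Rational(3, 73) (N = Mul(-3, Pow(-73, -1)) = Mul(-3, Rational(-1, 73)) = Rational(3, 73) ≈ 0.041096)
Add(N, Function('W')(-12)) = Add(Rational(3, 73), Add(9, Pow(-12, -1))) = Add(Rational(3, 73), Add(9, Rational(-1, 12))) = Add(Rational(3, 73), Rational(107, 12)) = Rational(7847, 876)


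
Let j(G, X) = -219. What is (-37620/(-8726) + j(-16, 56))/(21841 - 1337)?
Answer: -936687/89458952 ≈ -0.010471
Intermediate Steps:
(-37620/(-8726) + j(-16, 56))/(21841 - 1337) = (-37620/(-8726) - 219)/(21841 - 1337) = (-37620*(-1/8726) - 219)/20504 = (18810/4363 - 219)*(1/20504) = -936687/4363*1/20504 = -936687/89458952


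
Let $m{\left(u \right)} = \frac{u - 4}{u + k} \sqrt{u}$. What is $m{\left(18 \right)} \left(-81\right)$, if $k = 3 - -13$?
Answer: $- \frac{1701 \sqrt{2}}{17} \approx -141.5$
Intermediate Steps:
$k = 16$ ($k = 3 + 13 = 16$)
$m{\left(u \right)} = \frac{\sqrt{u} \left(-4 + u\right)}{16 + u}$ ($m{\left(u \right)} = \frac{u - 4}{u + 16} \sqrt{u} = \frac{-4 + u}{16 + u} \sqrt{u} = \frac{\sqrt{u} \left(-4 + u\right)}{16 + u}$)
$m{\left(18 \right)} \left(-81\right) = \frac{\sqrt{18} \left(-4 + 18\right)}{16 + 18} \left(-81\right) = 3 \sqrt{2} \cdot \frac{1}{34} \cdot 14 \left(-81\right) = \frac{21 \sqrt{2}}{17} \left(-81\right) = - \frac{1701 \sqrt{2}}{17}$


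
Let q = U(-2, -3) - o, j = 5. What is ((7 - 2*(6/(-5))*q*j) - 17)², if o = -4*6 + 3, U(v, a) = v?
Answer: 47524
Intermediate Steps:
o = -21 (o = -24 + 3 = -21)
q = 19 (q = -2 - 1*(-21) = -2 + 21 = 19)
((7 - 2*(6/(-5))*q*j) - 17)² = ((7 - 2*(6/(-5))*19*5) - 17)² = ((7 - 2*(6*(-⅕))*19*5) - 17)² = ((7 - 2*(-6/5*19)*5) - 17)² = ((7 - (-228)*5/5) - 17)² = ((7 - 2*(-114)) - 17)² = ((7 + 228) - 17)² = (235 - 17)² = 218² = 47524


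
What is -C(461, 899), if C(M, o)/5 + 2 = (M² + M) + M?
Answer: -1067205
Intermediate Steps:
C(M, o) = -10 + 5*M² + 10*M (C(M, o) = -10 + 5*((M² + M) + M) = -10 + 5*((M + M²) + M) = -10 + 5*(M² + 2*M) = -10 + (5*M² + 10*M) = -10 + 5*M² + 10*M)
-C(461, 899) = -(-10 + 5*461² + 10*461) = -(-10 + 5*212521 + 4610) = -(-10 + 1062605 + 4610) = -1*1067205 = -1067205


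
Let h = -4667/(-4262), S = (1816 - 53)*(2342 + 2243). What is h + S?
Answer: 34451263677/4262 ≈ 8.0834e+6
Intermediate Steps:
S = 8083355 (S = 1763*4585 = 8083355)
h = 4667/4262 (h = -4667*(-1/4262) = 4667/4262 ≈ 1.0950)
h + S = 4667/4262 + 8083355 = 34451263677/4262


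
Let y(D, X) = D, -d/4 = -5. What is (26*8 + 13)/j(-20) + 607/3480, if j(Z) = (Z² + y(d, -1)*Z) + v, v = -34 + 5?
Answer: -25913/3480 ≈ -7.4463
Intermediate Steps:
d = 20 (d = -4*(-5) = 20)
v = -29
j(Z) = -29 + Z² + 20*Z (j(Z) = (Z² + 20*Z) - 29 = -29 + Z² + 20*Z)
(26*8 + 13)/j(-20) + 607/3480 = (26*8 + 13)/(-29 + (-20)² + 20*(-20)) + 607/3480 = (208 + 13)/(-29 + 400 - 400) + 607*(1/3480) = 221/(-29) + 607/3480 = 221*(-1/29) + 607/3480 = -221/29 + 607/3480 = -25913/3480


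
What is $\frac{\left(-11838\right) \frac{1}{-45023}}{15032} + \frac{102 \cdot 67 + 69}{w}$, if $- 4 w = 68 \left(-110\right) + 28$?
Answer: $\frac{259548554989}{70047323676} \approx 3.7053$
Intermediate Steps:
$w = 1863$ ($w = - \frac{68 \left(-110\right) + 28}{4} = - \frac{-7480 + 28}{4} = \left(- \frac{1}{4}\right) \left(-7452\right) = 1863$)
$\frac{\left(-11838\right) \frac{1}{-45023}}{15032} + \frac{102 \cdot 67 + 69}{w} = \frac{\left(-11838\right) \frac{1}{-45023}}{15032} + \frac{102 \cdot 67 + 69}{1863} = \left(-11838\right) \left(- \frac{1}{45023}\right) \frac{1}{15032} + \left(6834 + 69\right) \frac{1}{1863} = \frac{11838}{45023} \cdot \frac{1}{15032} + 6903 \cdot \frac{1}{1863} = \frac{5919}{338392868} + \frac{767}{207} = \frac{259548554989}{70047323676}$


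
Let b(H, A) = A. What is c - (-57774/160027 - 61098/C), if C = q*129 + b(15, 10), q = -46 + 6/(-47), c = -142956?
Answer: -456264089216217/3191418461 ≈ -1.4297e+5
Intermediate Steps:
q = -2168/47 (q = -46 + 6*(-1/47) = -46 - 6/47 = -2168/47 ≈ -46.128)
C = -279202/47 (C = -2168/47*129 + 10 = -279672/47 + 10 = -279202/47 ≈ -5940.5)
c - (-57774/160027 - 61098/C) = -142956 - (-57774/160027 - 61098/(-279202/47)) = -142956 - (-57774*1/160027 - 61098*(-47/279202)) = -142956 - (-57774/160027 + 1435803/139601) = -142956 - 1*31671705501/3191418461 = -142956 - 31671705501/3191418461 = -456264089216217/3191418461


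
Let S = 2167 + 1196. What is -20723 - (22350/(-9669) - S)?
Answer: -55943830/3223 ≈ -17358.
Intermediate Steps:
S = 3363
-20723 - (22350/(-9669) - S) = -20723 - (22350/(-9669) - 1*3363) = -20723 - (22350*(-1/9669) - 3363) = -20723 - (-7450/3223 - 3363) = -20723 - 1*(-10846399/3223) = -20723 + 10846399/3223 = -55943830/3223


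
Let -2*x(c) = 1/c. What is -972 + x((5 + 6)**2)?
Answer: -235225/242 ≈ -972.00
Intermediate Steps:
x(c) = -1/(2*c)
-972 + x((5 + 6)**2) = -972 - 1/(2*(5 + 6)**2) = -972 - 1/(2*(11**2)) = -972 - 1/2/121 = -972 - 1/2*1/121 = -972 - 1/242 = -235225/242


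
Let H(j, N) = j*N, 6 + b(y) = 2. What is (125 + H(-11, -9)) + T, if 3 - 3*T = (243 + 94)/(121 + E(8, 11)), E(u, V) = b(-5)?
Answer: 78638/351 ≈ 224.04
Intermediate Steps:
b(y) = -4 (b(y) = -6 + 2 = -4)
H(j, N) = N*j
E(u, V) = -4
T = 14/351 (T = 1 - (243 + 94)/(3*(121 - 4)) = 1 - 337/(3*117) = 1 - ⅓*337/117 = 1 - 337/351 = 14/351 ≈ 0.039886)
(125 + H(-11, -9)) + T = (125 - 9*(-11)) + 14/351 = (125 + 99) + 14/351 = 224 + 14/351 = 78638/351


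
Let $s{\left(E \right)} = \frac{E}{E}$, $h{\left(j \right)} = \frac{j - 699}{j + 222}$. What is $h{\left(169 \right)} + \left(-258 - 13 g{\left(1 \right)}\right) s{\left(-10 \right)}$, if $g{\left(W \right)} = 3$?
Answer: $- \frac{116657}{391} \approx -298.36$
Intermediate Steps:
$h{\left(j \right)} = \frac{-699 + j}{222 + j}$
$s{\left(E \right)} = 1$
$h{\left(169 \right)} + \left(-258 - 13 g{\left(1 \right)}\right) s{\left(-10 \right)} = \frac{-699 + 169}{222 + 169} + \left(-258 - 39\right) 1 = \frac{1}{391} \left(-530\right) + \left(-258 - 39\right) 1 = \frac{1}{391} \left(-530\right) - 297 = - \frac{530}{391} - 297 = - \frac{116657}{391}$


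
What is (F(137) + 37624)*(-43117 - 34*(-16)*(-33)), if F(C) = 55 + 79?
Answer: -2305843302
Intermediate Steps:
F(C) = 134
(F(137) + 37624)*(-43117 - 34*(-16)*(-33)) = (134 + 37624)*(-43117 - 34*(-16)*(-33)) = 37758*(-43117 + 544*(-33)) = 37758*(-43117 - 17952) = 37758*(-61069) = -2305843302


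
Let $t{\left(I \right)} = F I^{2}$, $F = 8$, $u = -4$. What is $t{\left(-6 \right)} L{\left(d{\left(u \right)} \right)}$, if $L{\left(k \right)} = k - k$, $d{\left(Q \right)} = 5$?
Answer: $0$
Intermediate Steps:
$t{\left(I \right)} = 8 I^{2}$
$L{\left(k \right)} = 0$
$t{\left(-6 \right)} L{\left(d{\left(u \right)} \right)} = 8 \left(-6\right)^{2} \cdot 0 = 8 \cdot 36 \cdot 0 = 288 \cdot 0 = 0$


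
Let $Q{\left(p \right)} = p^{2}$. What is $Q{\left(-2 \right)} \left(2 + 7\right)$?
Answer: $36$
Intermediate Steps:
$Q{\left(-2 \right)} \left(2 + 7\right) = \left(-2\right)^{2} \left(2 + 7\right) = 4 \cdot 9 = 36$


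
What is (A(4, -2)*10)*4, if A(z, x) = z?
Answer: 160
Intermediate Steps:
(A(4, -2)*10)*4 = (4*10)*4 = 40*4 = 160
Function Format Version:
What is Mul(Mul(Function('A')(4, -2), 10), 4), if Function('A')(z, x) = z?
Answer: 160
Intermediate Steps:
Mul(Mul(Function('A')(4, -2), 10), 4) = Mul(Mul(4, 10), 4) = Mul(40, 4) = 160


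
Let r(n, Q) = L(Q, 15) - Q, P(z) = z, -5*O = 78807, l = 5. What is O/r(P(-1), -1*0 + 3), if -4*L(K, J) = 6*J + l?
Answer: 315228/535 ≈ 589.21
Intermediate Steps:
O = -78807/5 (O = -⅕*78807 = -78807/5 ≈ -15761.)
L(K, J) = -5/4 - 3*J/2 (L(K, J) = -(6*J + 5)/4 = -(5 + 6*J)/4 = -5/4 - 3*J/2)
r(n, Q) = -95/4 - Q (r(n, Q) = (-5/4 - 3/2*15) - Q = (-5/4 - 45/2) - Q = -95/4 - Q)
O/r(P(-1), -1*0 + 3) = -78807/(5*(-95/4 - (-1*0 + 3))) = -78807/(5*(-95/4 - (0 + 3))) = -78807/(5*(-95/4 - 1*3)) = -78807/(5*(-95/4 - 3)) = -78807/(5*(-107/4)) = -78807/5*(-4/107) = 315228/535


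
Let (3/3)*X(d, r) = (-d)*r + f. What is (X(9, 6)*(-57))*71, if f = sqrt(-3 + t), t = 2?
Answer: 218538 - 4047*I ≈ 2.1854e+5 - 4047.0*I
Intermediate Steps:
f = I (f = sqrt(-3 + 2) = sqrt(-1) = I ≈ 1.0*I)
X(d, r) = I - d*r (X(d, r) = (-d)*r + I = -d*r + I = I - d*r)
(X(9, 6)*(-57))*71 = ((I - 1*9*6)*(-57))*71 = ((I - 54)*(-57))*71 = ((-54 + I)*(-57))*71 = (3078 - 57*I)*71 = 218538 - 4047*I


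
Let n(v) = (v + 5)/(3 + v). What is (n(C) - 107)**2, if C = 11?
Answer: 549081/49 ≈ 11206.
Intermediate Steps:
n(v) = (5 + v)/(3 + v)
(n(C) - 107)**2 = ((5 + 11)/(3 + 11) - 107)**2 = (16/14 - 107)**2 = ((1/14)*16 - 107)**2 = (8/7 - 107)**2 = (-741/7)**2 = 549081/49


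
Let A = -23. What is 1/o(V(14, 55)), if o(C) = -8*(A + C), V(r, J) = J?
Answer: -1/256 ≈ -0.0039063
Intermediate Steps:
o(C) = 184 - 8*C (o(C) = -8*(-23 + C) = 184 - 8*C)
1/o(V(14, 55)) = 1/(184 - 8*55) = 1/(184 - 440) = 1/(-256) = -1/256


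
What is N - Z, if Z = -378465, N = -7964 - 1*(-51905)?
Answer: 422406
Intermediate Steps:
N = 43941 (N = -7964 + 51905 = 43941)
N - Z = 43941 - 1*(-378465) = 43941 + 378465 = 422406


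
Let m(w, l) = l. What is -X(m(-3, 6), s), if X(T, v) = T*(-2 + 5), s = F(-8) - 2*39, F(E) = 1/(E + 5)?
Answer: -18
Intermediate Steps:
F(E) = 1/(5 + E)
s = -235/3 (s = 1/(5 - 8) - 2*39 = 1/(-3) - 1*78 = -⅓ - 78 = -235/3 ≈ -78.333)
X(T, v) = 3*T (X(T, v) = T*3 = 3*T)
-X(m(-3, 6), s) = -3*6 = -1*18 = -18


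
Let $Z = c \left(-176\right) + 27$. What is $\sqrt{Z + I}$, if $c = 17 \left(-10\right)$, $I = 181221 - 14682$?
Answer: $\sqrt{196486} \approx 443.27$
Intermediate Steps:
$I = 166539$ ($I = 181221 - 14682 = 166539$)
$c = -170$
$Z = 29947$ ($Z = \left(-170\right) \left(-176\right) + 27 = 29920 + 27 = 29947$)
$\sqrt{Z + I} = \sqrt{29947 + 166539} = \sqrt{196486}$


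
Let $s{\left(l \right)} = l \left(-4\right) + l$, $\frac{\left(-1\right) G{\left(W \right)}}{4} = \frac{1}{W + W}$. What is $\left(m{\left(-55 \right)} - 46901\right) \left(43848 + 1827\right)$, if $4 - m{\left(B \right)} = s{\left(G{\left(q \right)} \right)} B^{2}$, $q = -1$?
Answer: $-1313019225$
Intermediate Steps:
$G{\left(W \right)} = - \frac{2}{W}$ ($G{\left(W \right)} = - \frac{4}{W + W} = - \frac{4}{2 W} = - 4 \frac{1}{2 W} = - \frac{2}{W}$)
$s{\left(l \right)} = - 3 l$ ($s{\left(l \right)} = - 4 l + l = - 3 l$)
$m{\left(B \right)} = 4 + 6 B^{2}$ ($m{\left(B \right)} = 4 - - 3 \left(- \frac{2}{-1}\right) B^{2} = 4 - - 3 \left(\left(-2\right) \left(-1\right)\right) B^{2} = 4 - \left(-3\right) 2 B^{2} = 4 - - 6 B^{2} = 4 + 6 B^{2}$)
$\left(m{\left(-55 \right)} - 46901\right) \left(43848 + 1827\right) = \left(\left(4 + 6 \left(-55\right)^{2}\right) - 46901\right) \left(43848 + 1827\right) = \left(\left(4 + 6 \cdot 3025\right) - 46901\right) 45675 = \left(\left(4 + 18150\right) - 46901\right) 45675 = \left(18154 - 46901\right) 45675 = \left(-28747\right) 45675 = -1313019225$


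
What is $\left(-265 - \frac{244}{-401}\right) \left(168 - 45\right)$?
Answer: $- \frac{13040583}{401} \approx -32520.0$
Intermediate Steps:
$\left(-265 - \frac{244}{-401}\right) \left(168 - 45\right) = \left(-265 - - \frac{244}{401}\right) 123 = \left(-265 + \frac{244}{401}\right) 123 = \left(- \frac{106021}{401}\right) 123 = - \frac{13040583}{401}$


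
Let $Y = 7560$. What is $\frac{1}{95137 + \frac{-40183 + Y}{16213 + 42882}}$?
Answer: $\frac{59095}{5622088392} \approx 1.0511 \cdot 10^{-5}$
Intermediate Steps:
$\frac{1}{95137 + \frac{-40183 + Y}{16213 + 42882}} = \frac{1}{95137 + \frac{-40183 + 7560}{16213 + 42882}} = \frac{1}{95137 - \frac{32623}{59095}} = \frac{1}{\frac{5622088392}{59095}} = \frac{59095}{5622088392}$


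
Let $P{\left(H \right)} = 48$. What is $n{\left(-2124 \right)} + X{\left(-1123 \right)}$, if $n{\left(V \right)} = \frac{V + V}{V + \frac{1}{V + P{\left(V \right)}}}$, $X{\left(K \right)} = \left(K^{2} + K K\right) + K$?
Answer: $\frac{11116764516223}{4409425} \approx 2.5211 \cdot 10^{6}$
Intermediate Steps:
$X{\left(K \right)} = K + 2 K^{2}$ ($X{\left(K \right)} = \left(K^{2} + K^{2}\right) + K = 2 K^{2} + K = K + 2 K^{2}$)
$n{\left(V \right)} = \frac{2 V}{V + \frac{1}{48 + V}}$ ($n{\left(V \right)} = \frac{V + V}{V + \frac{1}{V + 48}} = \frac{2 V}{V + \frac{1}{48 + V}}$)
$n{\left(-2124 \right)} + X{\left(-1123 \right)} = 2 \left(-2124\right) \frac{1}{1 + \left(-2124\right)^{2} + 48 \left(-2124\right)} \left(48 - 2124\right) - 1123 \left(1 + 2 \left(-1123\right)\right) = 2 \left(-2124\right) \frac{1}{1 + 4511376 - 101952} \left(-2076\right) - 1123 \left(1 - 2246\right) = 2 \left(-2124\right) \frac{1}{4409425} \left(-2076\right) - -2521135 = 2 \left(-2124\right) \frac{1}{4409425} \left(-2076\right) + 2521135 = \frac{8818848}{4409425} + 2521135 = \frac{11116764516223}{4409425}$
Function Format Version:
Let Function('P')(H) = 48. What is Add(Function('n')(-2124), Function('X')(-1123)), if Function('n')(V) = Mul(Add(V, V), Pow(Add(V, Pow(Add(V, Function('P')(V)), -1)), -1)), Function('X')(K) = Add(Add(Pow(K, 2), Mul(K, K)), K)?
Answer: Rational(11116764516223, 4409425) ≈ 2.5211e+6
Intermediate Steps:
Function('X')(K) = Add(K, Mul(2, Pow(K, 2))) (Function('X')(K) = Add(Add(Pow(K, 2), Pow(K, 2)), K) = Add(Mul(2, Pow(K, 2)), K) = Add(K, Mul(2, Pow(K, 2))))
Function('n')(V) = Mul(2, V, Pow(Add(V, Pow(Add(48, V), -1)), -1)) (Function('n')(V) = Mul(Add(V, V), Pow(Add(V, Pow(Add(V, 48), -1)), -1)) = Mul(Mul(2, V), Pow(Add(V, Pow(Add(48, V), -1)), -1)) = Mul(2, V, Pow(Add(V, Pow(Add(48, V), -1)), -1)))
Add(Function('n')(-2124), Function('X')(-1123)) = Add(Mul(2, -2124, Pow(Add(1, Pow(-2124, 2), Mul(48, -2124)), -1), Add(48, -2124)), Mul(-1123, Add(1, Mul(2, -1123)))) = Add(Mul(2, -2124, Pow(Add(1, 4511376, -101952), -1), -2076), Mul(-1123, Add(1, -2246))) = Add(Mul(2, -2124, Pow(4409425, -1), -2076), Mul(-1123, -2245)) = Add(Mul(2, -2124, Rational(1, 4409425), -2076), 2521135) = Add(Rational(8818848, 4409425), 2521135) = Rational(11116764516223, 4409425)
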